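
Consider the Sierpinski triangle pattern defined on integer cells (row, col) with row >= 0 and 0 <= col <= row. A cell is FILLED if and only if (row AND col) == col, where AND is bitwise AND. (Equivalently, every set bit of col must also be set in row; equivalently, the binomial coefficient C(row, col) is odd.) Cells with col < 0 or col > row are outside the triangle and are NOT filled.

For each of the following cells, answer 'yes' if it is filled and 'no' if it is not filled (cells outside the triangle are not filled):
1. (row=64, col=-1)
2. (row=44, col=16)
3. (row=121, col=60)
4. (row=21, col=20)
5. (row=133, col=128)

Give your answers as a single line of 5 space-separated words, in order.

(64,-1): col outside [0, 64] -> not filled
(44,16): row=0b101100, col=0b10000, row AND col = 0b0 = 0; 0 != 16 -> empty
(121,60): row=0b1111001, col=0b111100, row AND col = 0b111000 = 56; 56 != 60 -> empty
(21,20): row=0b10101, col=0b10100, row AND col = 0b10100 = 20; 20 == 20 -> filled
(133,128): row=0b10000101, col=0b10000000, row AND col = 0b10000000 = 128; 128 == 128 -> filled

Answer: no no no yes yes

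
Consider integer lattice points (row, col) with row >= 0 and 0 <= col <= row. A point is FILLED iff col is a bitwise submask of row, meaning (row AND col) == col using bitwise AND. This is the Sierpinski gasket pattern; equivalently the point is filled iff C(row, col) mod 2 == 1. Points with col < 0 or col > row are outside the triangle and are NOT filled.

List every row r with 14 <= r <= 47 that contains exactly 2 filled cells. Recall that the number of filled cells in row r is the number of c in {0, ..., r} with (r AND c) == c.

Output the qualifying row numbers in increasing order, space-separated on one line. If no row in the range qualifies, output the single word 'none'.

Answer: 16 32

Derivation:
Row r has 2^popcount(r) filled cells, so we need popcount(r) = log2(2) = 1.
Scan r = 14..47 and keep those with exactly 1 one-bits:
r=14=1110 popcount=3 -> skip
r=15=1111 popcount=4 -> skip
r=16=10000 popcount=1 -> KEEP
r=17=10001 popcount=2 -> skip
r=18=10010 popcount=2 -> skip
r=19=10011 popcount=3 -> skip
r=20=10100 popcount=2 -> skip
r=21=10101 popcount=3 -> skip
r=22=10110 popcount=3 -> skip
r=23=10111 popcount=4 -> skip
r=24=11000 popcount=2 -> skip
r=25=11001 popcount=3 -> skip
r=26=11010 popcount=3 -> skip
r=27=11011 popcount=4 -> skip
r=28=11100 popcount=3 -> skip
r=29=11101 popcount=4 -> skip
r=30=11110 popcount=4 -> skip
r=31=11111 popcount=5 -> skip
r=32=100000 popcount=1 -> KEEP
r=33=100001 popcount=2 -> skip
r=34=100010 popcount=2 -> skip
r=35=100011 popcount=3 -> skip
r=36=100100 popcount=2 -> skip
r=37=100101 popcount=3 -> skip
r=38=100110 popcount=3 -> skip
r=39=100111 popcount=4 -> skip
r=40=101000 popcount=2 -> skip
r=41=101001 popcount=3 -> skip
r=42=101010 popcount=3 -> skip
r=43=101011 popcount=4 -> skip
r=44=101100 popcount=3 -> skip
r=45=101101 popcount=4 -> skip
r=46=101110 popcount=4 -> skip
r=47=101111 popcount=5 -> skip
Kept rows: 16 32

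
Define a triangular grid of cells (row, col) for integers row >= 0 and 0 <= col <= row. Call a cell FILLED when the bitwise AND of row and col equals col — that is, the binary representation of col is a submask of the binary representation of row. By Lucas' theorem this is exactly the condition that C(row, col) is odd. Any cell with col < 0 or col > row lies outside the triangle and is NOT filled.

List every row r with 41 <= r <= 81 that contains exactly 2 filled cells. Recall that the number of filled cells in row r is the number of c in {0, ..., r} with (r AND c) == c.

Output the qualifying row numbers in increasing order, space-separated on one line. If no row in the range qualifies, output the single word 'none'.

Answer: 64

Derivation:
Row r has 2^popcount(r) filled cells, so we need popcount(r) = log2(2) = 1.
Scan r = 41..81 and keep those with exactly 1 one-bits:
r=41=101001 popcount=3 -> skip
r=42=101010 popcount=3 -> skip
r=43=101011 popcount=4 -> skip
r=44=101100 popcount=3 -> skip
r=45=101101 popcount=4 -> skip
r=46=101110 popcount=4 -> skip
r=47=101111 popcount=5 -> skip
r=48=110000 popcount=2 -> skip
r=49=110001 popcount=3 -> skip
r=50=110010 popcount=3 -> skip
r=51=110011 popcount=4 -> skip
r=52=110100 popcount=3 -> skip
r=53=110101 popcount=4 -> skip
r=54=110110 popcount=4 -> skip
r=55=110111 popcount=5 -> skip
r=56=111000 popcount=3 -> skip
r=57=111001 popcount=4 -> skip
r=58=111010 popcount=4 -> skip
r=59=111011 popcount=5 -> skip
r=60=111100 popcount=4 -> skip
r=61=111101 popcount=5 -> skip
r=62=111110 popcount=5 -> skip
r=63=111111 popcount=6 -> skip
r=64=1000000 popcount=1 -> KEEP
r=65=1000001 popcount=2 -> skip
r=66=1000010 popcount=2 -> skip
r=67=1000011 popcount=3 -> skip
r=68=1000100 popcount=2 -> skip
r=69=1000101 popcount=3 -> skip
r=70=1000110 popcount=3 -> skip
r=71=1000111 popcount=4 -> skip
r=72=1001000 popcount=2 -> skip
r=73=1001001 popcount=3 -> skip
r=74=1001010 popcount=3 -> skip
r=75=1001011 popcount=4 -> skip
r=76=1001100 popcount=3 -> skip
r=77=1001101 popcount=4 -> skip
r=78=1001110 popcount=4 -> skip
r=79=1001111 popcount=5 -> skip
r=80=1010000 popcount=2 -> skip
r=81=1010001 popcount=3 -> skip
Kept rows: 64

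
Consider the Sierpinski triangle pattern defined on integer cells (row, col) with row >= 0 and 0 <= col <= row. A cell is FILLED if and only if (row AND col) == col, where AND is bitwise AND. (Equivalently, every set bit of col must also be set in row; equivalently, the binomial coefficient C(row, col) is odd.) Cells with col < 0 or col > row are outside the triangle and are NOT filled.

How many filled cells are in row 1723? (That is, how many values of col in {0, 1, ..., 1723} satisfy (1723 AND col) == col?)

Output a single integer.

1723 in binary = 11010111011
popcount(1723) = number of 1-bits in 11010111011 = 8
A col c satisfies (1723 AND c) == c iff every set bit of c is also set in 1723; each of the 8 set bits of 1723 can independently be on or off in c.
count = 2^8 = 256

Answer: 256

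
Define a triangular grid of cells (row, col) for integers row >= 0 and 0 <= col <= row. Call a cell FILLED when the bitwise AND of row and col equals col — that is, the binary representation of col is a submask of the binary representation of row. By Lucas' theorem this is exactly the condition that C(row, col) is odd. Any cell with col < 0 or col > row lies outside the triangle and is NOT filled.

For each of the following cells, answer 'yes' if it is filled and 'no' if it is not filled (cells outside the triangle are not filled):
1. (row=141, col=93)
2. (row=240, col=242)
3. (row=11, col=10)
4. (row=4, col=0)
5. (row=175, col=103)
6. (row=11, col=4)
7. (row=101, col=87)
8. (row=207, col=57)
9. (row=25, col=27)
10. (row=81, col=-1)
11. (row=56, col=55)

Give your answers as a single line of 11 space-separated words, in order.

Answer: no no yes yes no no no no no no no

Derivation:
(141,93): row=0b10001101, col=0b1011101, row AND col = 0b1101 = 13; 13 != 93 -> empty
(240,242): col outside [0, 240] -> not filled
(11,10): row=0b1011, col=0b1010, row AND col = 0b1010 = 10; 10 == 10 -> filled
(4,0): row=0b100, col=0b0, row AND col = 0b0 = 0; 0 == 0 -> filled
(175,103): row=0b10101111, col=0b1100111, row AND col = 0b100111 = 39; 39 != 103 -> empty
(11,4): row=0b1011, col=0b100, row AND col = 0b0 = 0; 0 != 4 -> empty
(101,87): row=0b1100101, col=0b1010111, row AND col = 0b1000101 = 69; 69 != 87 -> empty
(207,57): row=0b11001111, col=0b111001, row AND col = 0b1001 = 9; 9 != 57 -> empty
(25,27): col outside [0, 25] -> not filled
(81,-1): col outside [0, 81] -> not filled
(56,55): row=0b111000, col=0b110111, row AND col = 0b110000 = 48; 48 != 55 -> empty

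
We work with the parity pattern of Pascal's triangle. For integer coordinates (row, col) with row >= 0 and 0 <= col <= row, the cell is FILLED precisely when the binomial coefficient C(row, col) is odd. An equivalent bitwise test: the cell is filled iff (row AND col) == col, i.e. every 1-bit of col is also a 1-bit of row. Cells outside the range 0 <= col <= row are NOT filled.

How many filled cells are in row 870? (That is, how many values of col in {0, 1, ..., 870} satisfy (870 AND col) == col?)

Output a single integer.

Answer: 64

Derivation:
870 in binary = 1101100110
popcount(870) = number of 1-bits in 1101100110 = 6
A col c satisfies (870 AND c) == c iff every set bit of c is also set in 870; each of the 6 set bits of 870 can independently be on or off in c.
count = 2^6 = 64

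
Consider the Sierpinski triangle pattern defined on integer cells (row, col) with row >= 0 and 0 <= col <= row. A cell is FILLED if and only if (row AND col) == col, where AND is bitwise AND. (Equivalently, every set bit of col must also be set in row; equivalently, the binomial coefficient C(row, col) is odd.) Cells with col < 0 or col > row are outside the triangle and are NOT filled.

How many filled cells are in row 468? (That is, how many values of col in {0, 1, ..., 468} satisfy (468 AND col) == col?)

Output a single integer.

Answer: 32

Derivation:
468 in binary = 111010100
popcount(468) = number of 1-bits in 111010100 = 5
A col c satisfies (468 AND c) == c iff every set bit of c is also set in 468; each of the 5 set bits of 468 can independently be on or off in c.
count = 2^5 = 32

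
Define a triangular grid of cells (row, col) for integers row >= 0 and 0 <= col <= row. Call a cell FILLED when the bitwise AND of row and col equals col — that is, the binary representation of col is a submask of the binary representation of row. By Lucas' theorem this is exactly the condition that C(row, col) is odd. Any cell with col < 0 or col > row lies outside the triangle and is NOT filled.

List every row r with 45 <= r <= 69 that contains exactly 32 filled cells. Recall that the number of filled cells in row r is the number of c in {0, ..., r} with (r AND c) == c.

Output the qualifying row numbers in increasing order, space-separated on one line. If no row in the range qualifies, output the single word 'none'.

Answer: 47 55 59 61 62

Derivation:
Row r has 2^popcount(r) filled cells, so we need popcount(r) = log2(32) = 5.
Scan r = 45..69 and keep those with exactly 5 one-bits:
r=45=101101 popcount=4 -> skip
r=46=101110 popcount=4 -> skip
r=47=101111 popcount=5 -> KEEP
r=48=110000 popcount=2 -> skip
r=49=110001 popcount=3 -> skip
r=50=110010 popcount=3 -> skip
r=51=110011 popcount=4 -> skip
r=52=110100 popcount=3 -> skip
r=53=110101 popcount=4 -> skip
r=54=110110 popcount=4 -> skip
r=55=110111 popcount=5 -> KEEP
r=56=111000 popcount=3 -> skip
r=57=111001 popcount=4 -> skip
r=58=111010 popcount=4 -> skip
r=59=111011 popcount=5 -> KEEP
r=60=111100 popcount=4 -> skip
r=61=111101 popcount=5 -> KEEP
r=62=111110 popcount=5 -> KEEP
r=63=111111 popcount=6 -> skip
r=64=1000000 popcount=1 -> skip
r=65=1000001 popcount=2 -> skip
r=66=1000010 popcount=2 -> skip
r=67=1000011 popcount=3 -> skip
r=68=1000100 popcount=2 -> skip
r=69=1000101 popcount=3 -> skip
Kept rows: 47 55 59 61 62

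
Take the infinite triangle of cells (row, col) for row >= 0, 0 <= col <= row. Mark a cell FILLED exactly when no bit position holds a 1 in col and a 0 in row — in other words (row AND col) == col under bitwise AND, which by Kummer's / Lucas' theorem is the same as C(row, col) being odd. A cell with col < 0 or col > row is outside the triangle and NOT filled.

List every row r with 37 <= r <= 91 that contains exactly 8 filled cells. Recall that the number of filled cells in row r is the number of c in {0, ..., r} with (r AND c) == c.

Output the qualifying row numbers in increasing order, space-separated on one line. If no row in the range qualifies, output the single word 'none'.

Row r has 2^popcount(r) filled cells, so we need popcount(r) = log2(8) = 3.
Scan r = 37..91 and keep those with exactly 3 one-bits:
r=37=100101 popcount=3 -> KEEP
r=38=100110 popcount=3 -> KEEP
r=39=100111 popcount=4 -> skip
r=40=101000 popcount=2 -> skip
r=41=101001 popcount=3 -> KEEP
r=42=101010 popcount=3 -> KEEP
r=43=101011 popcount=4 -> skip
r=44=101100 popcount=3 -> KEEP
r=45=101101 popcount=4 -> skip
r=46=101110 popcount=4 -> skip
r=47=101111 popcount=5 -> skip
r=48=110000 popcount=2 -> skip
r=49=110001 popcount=3 -> KEEP
r=50=110010 popcount=3 -> KEEP
r=51=110011 popcount=4 -> skip
r=52=110100 popcount=3 -> KEEP
r=53=110101 popcount=4 -> skip
r=54=110110 popcount=4 -> skip
r=55=110111 popcount=5 -> skip
r=56=111000 popcount=3 -> KEEP
r=57=111001 popcount=4 -> skip
r=58=111010 popcount=4 -> skip
r=59=111011 popcount=5 -> skip
r=60=111100 popcount=4 -> skip
r=61=111101 popcount=5 -> skip
r=62=111110 popcount=5 -> skip
r=63=111111 popcount=6 -> skip
r=64=1000000 popcount=1 -> skip
r=65=1000001 popcount=2 -> skip
r=66=1000010 popcount=2 -> skip
r=67=1000011 popcount=3 -> KEEP
r=68=1000100 popcount=2 -> skip
r=69=1000101 popcount=3 -> KEEP
r=70=1000110 popcount=3 -> KEEP
r=71=1000111 popcount=4 -> skip
r=72=1001000 popcount=2 -> skip
r=73=1001001 popcount=3 -> KEEP
r=74=1001010 popcount=3 -> KEEP
r=75=1001011 popcount=4 -> skip
r=76=1001100 popcount=3 -> KEEP
r=77=1001101 popcount=4 -> skip
r=78=1001110 popcount=4 -> skip
r=79=1001111 popcount=5 -> skip
r=80=1010000 popcount=2 -> skip
r=81=1010001 popcount=3 -> KEEP
r=82=1010010 popcount=3 -> KEEP
r=83=1010011 popcount=4 -> skip
r=84=1010100 popcount=3 -> KEEP
r=85=1010101 popcount=4 -> skip
r=86=1010110 popcount=4 -> skip
r=87=1010111 popcount=5 -> skip
r=88=1011000 popcount=3 -> KEEP
r=89=1011001 popcount=4 -> skip
r=90=1011010 popcount=4 -> skip
r=91=1011011 popcount=5 -> skip
Kept rows: 37 38 41 42 44 49 50 52 56 67 69 70 73 74 76 81 82 84 88

Answer: 37 38 41 42 44 49 50 52 56 67 69 70 73 74 76 81 82 84 88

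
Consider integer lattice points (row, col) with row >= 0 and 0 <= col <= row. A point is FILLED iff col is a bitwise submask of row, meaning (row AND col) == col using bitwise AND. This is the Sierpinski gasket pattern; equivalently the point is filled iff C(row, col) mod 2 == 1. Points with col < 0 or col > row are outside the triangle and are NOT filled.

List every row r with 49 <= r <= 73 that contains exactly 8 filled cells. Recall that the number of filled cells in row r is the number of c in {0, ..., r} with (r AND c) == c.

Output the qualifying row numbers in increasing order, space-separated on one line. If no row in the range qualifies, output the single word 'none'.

Row r has 2^popcount(r) filled cells, so we need popcount(r) = log2(8) = 3.
Scan r = 49..73 and keep those with exactly 3 one-bits:
r=49=110001 popcount=3 -> KEEP
r=50=110010 popcount=3 -> KEEP
r=51=110011 popcount=4 -> skip
r=52=110100 popcount=3 -> KEEP
r=53=110101 popcount=4 -> skip
r=54=110110 popcount=4 -> skip
r=55=110111 popcount=5 -> skip
r=56=111000 popcount=3 -> KEEP
r=57=111001 popcount=4 -> skip
r=58=111010 popcount=4 -> skip
r=59=111011 popcount=5 -> skip
r=60=111100 popcount=4 -> skip
r=61=111101 popcount=5 -> skip
r=62=111110 popcount=5 -> skip
r=63=111111 popcount=6 -> skip
r=64=1000000 popcount=1 -> skip
r=65=1000001 popcount=2 -> skip
r=66=1000010 popcount=2 -> skip
r=67=1000011 popcount=3 -> KEEP
r=68=1000100 popcount=2 -> skip
r=69=1000101 popcount=3 -> KEEP
r=70=1000110 popcount=3 -> KEEP
r=71=1000111 popcount=4 -> skip
r=72=1001000 popcount=2 -> skip
r=73=1001001 popcount=3 -> KEEP
Kept rows: 49 50 52 56 67 69 70 73

Answer: 49 50 52 56 67 69 70 73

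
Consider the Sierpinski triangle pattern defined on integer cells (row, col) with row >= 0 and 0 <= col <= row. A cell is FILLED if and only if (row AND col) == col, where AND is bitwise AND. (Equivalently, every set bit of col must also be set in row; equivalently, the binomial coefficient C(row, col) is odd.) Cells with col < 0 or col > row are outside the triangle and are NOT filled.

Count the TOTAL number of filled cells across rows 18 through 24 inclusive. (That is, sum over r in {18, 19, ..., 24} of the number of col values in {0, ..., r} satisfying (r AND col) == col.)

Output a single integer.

r18=10010 pc2: +4 =4
r19=10011 pc3: +8 =12
r20=10100 pc2: +4 =16
r21=10101 pc3: +8 =24
r22=10110 pc3: +8 =32
r23=10111 pc4: +16 =48
r24=11000 pc2: +4 =52

Answer: 52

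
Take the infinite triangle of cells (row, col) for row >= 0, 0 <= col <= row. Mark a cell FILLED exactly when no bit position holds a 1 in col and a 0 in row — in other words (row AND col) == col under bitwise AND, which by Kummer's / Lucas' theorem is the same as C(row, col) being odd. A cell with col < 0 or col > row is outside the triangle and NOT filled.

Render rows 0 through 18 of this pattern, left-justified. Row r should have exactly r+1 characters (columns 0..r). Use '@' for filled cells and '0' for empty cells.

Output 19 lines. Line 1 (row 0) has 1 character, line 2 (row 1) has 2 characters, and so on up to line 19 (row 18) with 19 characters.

r0=0: @
r1=1: @@
r2=10: @0@
r3=11: @@@@
r4=100: @000@
r5=101: @@00@@
r6=110: @0@0@0@
r7=111: @@@@@@@@
r8=1000: @0000000@
r9=1001: @@000000@@
r10=1010: @0@00000@0@
r11=1011: @@@@0000@@@@
r12=1100: @000@000@000@
r13=1101: @@00@@00@@00@@
r14=1110: @0@0@0@0@0@0@0@
r15=1111: @@@@@@@@@@@@@@@@
r16=10000: @000000000000000@
r17=10001: @@00000000000000@@
r18=10010: @0@0000000000000@0@

Answer: @
@@
@0@
@@@@
@000@
@@00@@
@0@0@0@
@@@@@@@@
@0000000@
@@000000@@
@0@00000@0@
@@@@0000@@@@
@000@000@000@
@@00@@00@@00@@
@0@0@0@0@0@0@0@
@@@@@@@@@@@@@@@@
@000000000000000@
@@00000000000000@@
@0@0000000000000@0@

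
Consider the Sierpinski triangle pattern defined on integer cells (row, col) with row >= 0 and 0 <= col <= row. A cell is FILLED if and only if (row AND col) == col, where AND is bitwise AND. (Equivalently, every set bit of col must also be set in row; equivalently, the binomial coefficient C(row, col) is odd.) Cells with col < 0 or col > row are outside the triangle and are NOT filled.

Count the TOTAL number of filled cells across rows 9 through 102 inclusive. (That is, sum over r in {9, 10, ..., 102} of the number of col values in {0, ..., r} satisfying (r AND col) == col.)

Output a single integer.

r9=1001 pc2: +4 =4
r10=1010 pc2: +4 =8
r11=1011 pc3: +8 =16
r12=1100 pc2: +4 =20
r13=1101 pc3: +8 =28
r14=1110 pc3: +8 =36
r15=1111 pc4: +16 =52
r16=10000 pc1: +2 =54
r17=10001 pc2: +4 =58
r18=10010 pc2: +4 =62
r19=10011 pc3: +8 =70
r20=10100 pc2: +4 =74
r21=10101 pc3: +8 =82
r22=10110 pc3: +8 =90
r23=10111 pc4: +16 =106
r24=11000 pc2: +4 =110
r25=11001 pc3: +8 =118
r26=11010 pc3: +8 =126
r27=11011 pc4: +16 =142
r28=11100 pc3: +8 =150
r29=11101 pc4: +16 =166
r30=11110 pc4: +16 =182
r31=11111 pc5: +32 =214
r32=100000 pc1: +2 =216
r33=100001 pc2: +4 =220
r34=100010 pc2: +4 =224
r35=100011 pc3: +8 =232
r36=100100 pc2: +4 =236
r37=100101 pc3: +8 =244
r38=100110 pc3: +8 =252
r39=100111 pc4: +16 =268
r40=101000 pc2: +4 =272
r41=101001 pc3: +8 =280
r42=101010 pc3: +8 =288
r43=101011 pc4: +16 =304
r44=101100 pc3: +8 =312
r45=101101 pc4: +16 =328
r46=101110 pc4: +16 =344
r47=101111 pc5: +32 =376
r48=110000 pc2: +4 =380
r49=110001 pc3: +8 =388
r50=110010 pc3: +8 =396
r51=110011 pc4: +16 =412
r52=110100 pc3: +8 =420
r53=110101 pc4: +16 =436
r54=110110 pc4: +16 =452
r55=110111 pc5: +32 =484
r56=111000 pc3: +8 =492
r57=111001 pc4: +16 =508
r58=111010 pc4: +16 =524
r59=111011 pc5: +32 =556
r60=111100 pc4: +16 =572
r61=111101 pc5: +32 =604
r62=111110 pc5: +32 =636
r63=111111 pc6: +64 =700
r64=1000000 pc1: +2 =702
r65=1000001 pc2: +4 =706
r66=1000010 pc2: +4 =710
r67=1000011 pc3: +8 =718
r68=1000100 pc2: +4 =722
r69=1000101 pc3: +8 =730
r70=1000110 pc3: +8 =738
r71=1000111 pc4: +16 =754
r72=1001000 pc2: +4 =758
r73=1001001 pc3: +8 =766
r74=1001010 pc3: +8 =774
r75=1001011 pc4: +16 =790
r76=1001100 pc3: +8 =798
r77=1001101 pc4: +16 =814
r78=1001110 pc4: +16 =830
r79=1001111 pc5: +32 =862
r80=1010000 pc2: +4 =866
r81=1010001 pc3: +8 =874
r82=1010010 pc3: +8 =882
r83=1010011 pc4: +16 =898
r84=1010100 pc3: +8 =906
r85=1010101 pc4: +16 =922
r86=1010110 pc4: +16 =938
r87=1010111 pc5: +32 =970
r88=1011000 pc3: +8 =978
r89=1011001 pc4: +16 =994
r90=1011010 pc4: +16 =1010
r91=1011011 pc5: +32 =1042
r92=1011100 pc4: +16 =1058
r93=1011101 pc5: +32 =1090
r94=1011110 pc5: +32 =1122
r95=1011111 pc6: +64 =1186
r96=1100000 pc2: +4 =1190
r97=1100001 pc3: +8 =1198
r98=1100010 pc3: +8 =1206
r99=1100011 pc4: +16 =1222
r100=1100100 pc3: +8 =1230
r101=1100101 pc4: +16 =1246
r102=1100110 pc4: +16 =1262

Answer: 1262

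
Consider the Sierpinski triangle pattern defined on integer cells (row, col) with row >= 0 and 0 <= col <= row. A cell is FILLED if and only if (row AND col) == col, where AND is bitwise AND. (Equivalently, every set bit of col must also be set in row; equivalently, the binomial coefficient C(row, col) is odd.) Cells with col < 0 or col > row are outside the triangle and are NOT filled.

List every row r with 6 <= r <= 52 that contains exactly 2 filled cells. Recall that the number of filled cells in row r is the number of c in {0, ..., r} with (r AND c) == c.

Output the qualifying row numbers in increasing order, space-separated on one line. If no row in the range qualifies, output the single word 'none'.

Answer: 8 16 32

Derivation:
Row r has 2^popcount(r) filled cells, so we need popcount(r) = log2(2) = 1.
Scan r = 6..52 and keep those with exactly 1 one-bits:
r=6=110 popcount=2 -> skip
r=7=111 popcount=3 -> skip
r=8=1000 popcount=1 -> KEEP
r=9=1001 popcount=2 -> skip
r=10=1010 popcount=2 -> skip
r=11=1011 popcount=3 -> skip
r=12=1100 popcount=2 -> skip
r=13=1101 popcount=3 -> skip
r=14=1110 popcount=3 -> skip
r=15=1111 popcount=4 -> skip
r=16=10000 popcount=1 -> KEEP
r=17=10001 popcount=2 -> skip
r=18=10010 popcount=2 -> skip
r=19=10011 popcount=3 -> skip
r=20=10100 popcount=2 -> skip
r=21=10101 popcount=3 -> skip
r=22=10110 popcount=3 -> skip
r=23=10111 popcount=4 -> skip
r=24=11000 popcount=2 -> skip
r=25=11001 popcount=3 -> skip
r=26=11010 popcount=3 -> skip
r=27=11011 popcount=4 -> skip
r=28=11100 popcount=3 -> skip
r=29=11101 popcount=4 -> skip
r=30=11110 popcount=4 -> skip
r=31=11111 popcount=5 -> skip
r=32=100000 popcount=1 -> KEEP
r=33=100001 popcount=2 -> skip
r=34=100010 popcount=2 -> skip
r=35=100011 popcount=3 -> skip
r=36=100100 popcount=2 -> skip
r=37=100101 popcount=3 -> skip
r=38=100110 popcount=3 -> skip
r=39=100111 popcount=4 -> skip
r=40=101000 popcount=2 -> skip
r=41=101001 popcount=3 -> skip
r=42=101010 popcount=3 -> skip
r=43=101011 popcount=4 -> skip
r=44=101100 popcount=3 -> skip
r=45=101101 popcount=4 -> skip
r=46=101110 popcount=4 -> skip
r=47=101111 popcount=5 -> skip
r=48=110000 popcount=2 -> skip
r=49=110001 popcount=3 -> skip
r=50=110010 popcount=3 -> skip
r=51=110011 popcount=4 -> skip
r=52=110100 popcount=3 -> skip
Kept rows: 8 16 32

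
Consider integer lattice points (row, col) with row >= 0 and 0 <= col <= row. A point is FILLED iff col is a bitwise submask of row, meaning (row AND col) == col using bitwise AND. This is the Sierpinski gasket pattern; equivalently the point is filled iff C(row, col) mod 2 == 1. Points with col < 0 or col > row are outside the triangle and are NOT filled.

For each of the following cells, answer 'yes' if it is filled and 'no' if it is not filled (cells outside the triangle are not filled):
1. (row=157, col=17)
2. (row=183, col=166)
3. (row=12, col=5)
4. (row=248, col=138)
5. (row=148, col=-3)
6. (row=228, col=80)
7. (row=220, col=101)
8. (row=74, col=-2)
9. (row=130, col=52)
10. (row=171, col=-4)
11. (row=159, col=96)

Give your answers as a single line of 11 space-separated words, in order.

(157,17): row=0b10011101, col=0b10001, row AND col = 0b10001 = 17; 17 == 17 -> filled
(183,166): row=0b10110111, col=0b10100110, row AND col = 0b10100110 = 166; 166 == 166 -> filled
(12,5): row=0b1100, col=0b101, row AND col = 0b100 = 4; 4 != 5 -> empty
(248,138): row=0b11111000, col=0b10001010, row AND col = 0b10001000 = 136; 136 != 138 -> empty
(148,-3): col outside [0, 148] -> not filled
(228,80): row=0b11100100, col=0b1010000, row AND col = 0b1000000 = 64; 64 != 80 -> empty
(220,101): row=0b11011100, col=0b1100101, row AND col = 0b1000100 = 68; 68 != 101 -> empty
(74,-2): col outside [0, 74] -> not filled
(130,52): row=0b10000010, col=0b110100, row AND col = 0b0 = 0; 0 != 52 -> empty
(171,-4): col outside [0, 171] -> not filled
(159,96): row=0b10011111, col=0b1100000, row AND col = 0b0 = 0; 0 != 96 -> empty

Answer: yes yes no no no no no no no no no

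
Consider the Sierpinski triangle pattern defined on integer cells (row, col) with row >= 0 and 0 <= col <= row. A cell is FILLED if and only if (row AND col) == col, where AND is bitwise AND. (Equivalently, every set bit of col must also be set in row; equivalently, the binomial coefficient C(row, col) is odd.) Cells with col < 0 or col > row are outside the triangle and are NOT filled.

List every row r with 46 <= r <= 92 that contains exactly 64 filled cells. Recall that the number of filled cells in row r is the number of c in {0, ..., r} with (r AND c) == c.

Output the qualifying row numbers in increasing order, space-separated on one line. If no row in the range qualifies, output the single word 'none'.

Row r has 2^popcount(r) filled cells, so we need popcount(r) = log2(64) = 6.
Scan r = 46..92 and keep those with exactly 6 one-bits:
r=46=101110 popcount=4 -> skip
r=47=101111 popcount=5 -> skip
r=48=110000 popcount=2 -> skip
r=49=110001 popcount=3 -> skip
r=50=110010 popcount=3 -> skip
r=51=110011 popcount=4 -> skip
r=52=110100 popcount=3 -> skip
r=53=110101 popcount=4 -> skip
r=54=110110 popcount=4 -> skip
r=55=110111 popcount=5 -> skip
r=56=111000 popcount=3 -> skip
r=57=111001 popcount=4 -> skip
r=58=111010 popcount=4 -> skip
r=59=111011 popcount=5 -> skip
r=60=111100 popcount=4 -> skip
r=61=111101 popcount=5 -> skip
r=62=111110 popcount=5 -> skip
r=63=111111 popcount=6 -> KEEP
r=64=1000000 popcount=1 -> skip
r=65=1000001 popcount=2 -> skip
r=66=1000010 popcount=2 -> skip
r=67=1000011 popcount=3 -> skip
r=68=1000100 popcount=2 -> skip
r=69=1000101 popcount=3 -> skip
r=70=1000110 popcount=3 -> skip
r=71=1000111 popcount=4 -> skip
r=72=1001000 popcount=2 -> skip
r=73=1001001 popcount=3 -> skip
r=74=1001010 popcount=3 -> skip
r=75=1001011 popcount=4 -> skip
r=76=1001100 popcount=3 -> skip
r=77=1001101 popcount=4 -> skip
r=78=1001110 popcount=4 -> skip
r=79=1001111 popcount=5 -> skip
r=80=1010000 popcount=2 -> skip
r=81=1010001 popcount=3 -> skip
r=82=1010010 popcount=3 -> skip
r=83=1010011 popcount=4 -> skip
r=84=1010100 popcount=3 -> skip
r=85=1010101 popcount=4 -> skip
r=86=1010110 popcount=4 -> skip
r=87=1010111 popcount=5 -> skip
r=88=1011000 popcount=3 -> skip
r=89=1011001 popcount=4 -> skip
r=90=1011010 popcount=4 -> skip
r=91=1011011 popcount=5 -> skip
r=92=1011100 popcount=4 -> skip
Kept rows: 63

Answer: 63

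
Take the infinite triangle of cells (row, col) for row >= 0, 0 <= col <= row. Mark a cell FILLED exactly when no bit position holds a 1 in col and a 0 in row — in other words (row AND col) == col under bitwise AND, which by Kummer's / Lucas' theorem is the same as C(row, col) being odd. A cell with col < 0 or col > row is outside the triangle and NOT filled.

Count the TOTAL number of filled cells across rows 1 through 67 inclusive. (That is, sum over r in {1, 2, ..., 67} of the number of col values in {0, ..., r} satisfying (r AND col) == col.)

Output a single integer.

Answer: 746

Derivation:
r1=1 pc1: +2 =2
r2=10 pc1: +2 =4
r3=11 pc2: +4 =8
r4=100 pc1: +2 =10
r5=101 pc2: +4 =14
r6=110 pc2: +4 =18
r7=111 pc3: +8 =26
r8=1000 pc1: +2 =28
r9=1001 pc2: +4 =32
r10=1010 pc2: +4 =36
r11=1011 pc3: +8 =44
r12=1100 pc2: +4 =48
r13=1101 pc3: +8 =56
r14=1110 pc3: +8 =64
r15=1111 pc4: +16 =80
r16=10000 pc1: +2 =82
r17=10001 pc2: +4 =86
r18=10010 pc2: +4 =90
r19=10011 pc3: +8 =98
r20=10100 pc2: +4 =102
r21=10101 pc3: +8 =110
r22=10110 pc3: +8 =118
r23=10111 pc4: +16 =134
r24=11000 pc2: +4 =138
r25=11001 pc3: +8 =146
r26=11010 pc3: +8 =154
r27=11011 pc4: +16 =170
r28=11100 pc3: +8 =178
r29=11101 pc4: +16 =194
r30=11110 pc4: +16 =210
r31=11111 pc5: +32 =242
r32=100000 pc1: +2 =244
r33=100001 pc2: +4 =248
r34=100010 pc2: +4 =252
r35=100011 pc3: +8 =260
r36=100100 pc2: +4 =264
r37=100101 pc3: +8 =272
r38=100110 pc3: +8 =280
r39=100111 pc4: +16 =296
r40=101000 pc2: +4 =300
r41=101001 pc3: +8 =308
r42=101010 pc3: +8 =316
r43=101011 pc4: +16 =332
r44=101100 pc3: +8 =340
r45=101101 pc4: +16 =356
r46=101110 pc4: +16 =372
r47=101111 pc5: +32 =404
r48=110000 pc2: +4 =408
r49=110001 pc3: +8 =416
r50=110010 pc3: +8 =424
r51=110011 pc4: +16 =440
r52=110100 pc3: +8 =448
r53=110101 pc4: +16 =464
r54=110110 pc4: +16 =480
r55=110111 pc5: +32 =512
r56=111000 pc3: +8 =520
r57=111001 pc4: +16 =536
r58=111010 pc4: +16 =552
r59=111011 pc5: +32 =584
r60=111100 pc4: +16 =600
r61=111101 pc5: +32 =632
r62=111110 pc5: +32 =664
r63=111111 pc6: +64 =728
r64=1000000 pc1: +2 =730
r65=1000001 pc2: +4 =734
r66=1000010 pc2: +4 =738
r67=1000011 pc3: +8 =746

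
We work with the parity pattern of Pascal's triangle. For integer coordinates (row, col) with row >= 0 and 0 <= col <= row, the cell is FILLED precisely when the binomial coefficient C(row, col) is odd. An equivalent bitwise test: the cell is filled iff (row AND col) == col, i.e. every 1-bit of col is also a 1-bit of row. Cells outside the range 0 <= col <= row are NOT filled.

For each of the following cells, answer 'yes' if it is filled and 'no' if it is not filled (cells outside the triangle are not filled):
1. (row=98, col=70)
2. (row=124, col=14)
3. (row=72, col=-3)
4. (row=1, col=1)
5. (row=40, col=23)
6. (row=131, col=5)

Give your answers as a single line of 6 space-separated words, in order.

(98,70): row=0b1100010, col=0b1000110, row AND col = 0b1000010 = 66; 66 != 70 -> empty
(124,14): row=0b1111100, col=0b1110, row AND col = 0b1100 = 12; 12 != 14 -> empty
(72,-3): col outside [0, 72] -> not filled
(1,1): row=0b1, col=0b1, row AND col = 0b1 = 1; 1 == 1 -> filled
(40,23): row=0b101000, col=0b10111, row AND col = 0b0 = 0; 0 != 23 -> empty
(131,5): row=0b10000011, col=0b101, row AND col = 0b1 = 1; 1 != 5 -> empty

Answer: no no no yes no no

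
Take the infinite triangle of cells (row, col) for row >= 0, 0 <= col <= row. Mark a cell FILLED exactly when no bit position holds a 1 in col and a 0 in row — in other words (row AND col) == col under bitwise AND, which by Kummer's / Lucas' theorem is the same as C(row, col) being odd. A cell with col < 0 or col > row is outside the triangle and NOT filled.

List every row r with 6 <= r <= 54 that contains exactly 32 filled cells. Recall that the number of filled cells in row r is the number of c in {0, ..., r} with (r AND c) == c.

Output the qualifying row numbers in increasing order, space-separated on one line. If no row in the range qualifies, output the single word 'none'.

Answer: 31 47

Derivation:
Row r has 2^popcount(r) filled cells, so we need popcount(r) = log2(32) = 5.
Scan r = 6..54 and keep those with exactly 5 one-bits:
r=6=110 popcount=2 -> skip
r=7=111 popcount=3 -> skip
r=8=1000 popcount=1 -> skip
r=9=1001 popcount=2 -> skip
r=10=1010 popcount=2 -> skip
r=11=1011 popcount=3 -> skip
r=12=1100 popcount=2 -> skip
r=13=1101 popcount=3 -> skip
r=14=1110 popcount=3 -> skip
r=15=1111 popcount=4 -> skip
r=16=10000 popcount=1 -> skip
r=17=10001 popcount=2 -> skip
r=18=10010 popcount=2 -> skip
r=19=10011 popcount=3 -> skip
r=20=10100 popcount=2 -> skip
r=21=10101 popcount=3 -> skip
r=22=10110 popcount=3 -> skip
r=23=10111 popcount=4 -> skip
r=24=11000 popcount=2 -> skip
r=25=11001 popcount=3 -> skip
r=26=11010 popcount=3 -> skip
r=27=11011 popcount=4 -> skip
r=28=11100 popcount=3 -> skip
r=29=11101 popcount=4 -> skip
r=30=11110 popcount=4 -> skip
r=31=11111 popcount=5 -> KEEP
r=32=100000 popcount=1 -> skip
r=33=100001 popcount=2 -> skip
r=34=100010 popcount=2 -> skip
r=35=100011 popcount=3 -> skip
r=36=100100 popcount=2 -> skip
r=37=100101 popcount=3 -> skip
r=38=100110 popcount=3 -> skip
r=39=100111 popcount=4 -> skip
r=40=101000 popcount=2 -> skip
r=41=101001 popcount=3 -> skip
r=42=101010 popcount=3 -> skip
r=43=101011 popcount=4 -> skip
r=44=101100 popcount=3 -> skip
r=45=101101 popcount=4 -> skip
r=46=101110 popcount=4 -> skip
r=47=101111 popcount=5 -> KEEP
r=48=110000 popcount=2 -> skip
r=49=110001 popcount=3 -> skip
r=50=110010 popcount=3 -> skip
r=51=110011 popcount=4 -> skip
r=52=110100 popcount=3 -> skip
r=53=110101 popcount=4 -> skip
r=54=110110 popcount=4 -> skip
Kept rows: 31 47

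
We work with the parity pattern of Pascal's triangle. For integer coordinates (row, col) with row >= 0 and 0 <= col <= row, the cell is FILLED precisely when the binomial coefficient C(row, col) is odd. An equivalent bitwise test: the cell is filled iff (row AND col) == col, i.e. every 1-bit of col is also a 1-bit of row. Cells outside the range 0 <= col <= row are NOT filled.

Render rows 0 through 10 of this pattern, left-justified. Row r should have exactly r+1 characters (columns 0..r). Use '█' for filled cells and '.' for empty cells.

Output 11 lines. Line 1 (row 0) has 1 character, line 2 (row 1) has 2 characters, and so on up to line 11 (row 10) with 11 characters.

r0=0: █
r1=1: ██
r2=10: █.█
r3=11: ████
r4=100: █...█
r5=101: ██..██
r6=110: █.█.█.█
r7=111: ████████
r8=1000: █.......█
r9=1001: ██......██
r10=1010: █.█.....█.█

Answer: █
██
█.█
████
█...█
██..██
█.█.█.█
████████
█.......█
██......██
█.█.....█.█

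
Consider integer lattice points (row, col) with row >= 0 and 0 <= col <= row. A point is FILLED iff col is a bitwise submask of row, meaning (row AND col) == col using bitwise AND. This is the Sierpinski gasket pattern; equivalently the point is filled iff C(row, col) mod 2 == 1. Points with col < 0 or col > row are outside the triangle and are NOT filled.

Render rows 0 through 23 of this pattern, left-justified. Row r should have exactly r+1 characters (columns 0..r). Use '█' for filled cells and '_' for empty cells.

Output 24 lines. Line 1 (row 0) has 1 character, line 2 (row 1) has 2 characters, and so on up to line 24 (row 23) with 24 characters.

Answer: █
██
█_█
████
█___█
██__██
█_█_█_█
████████
█_______█
██______██
█_█_____█_█
████____████
█___█___█___█
██__██__██__██
█_█_█_█_█_█_█_█
████████████████
█_______________█
██______________██
█_█_____________█_█
████____________████
█___█___________█___█
██__██__________██__██
█_█_█_█_________█_█_█_█
████████________████████

Derivation:
r0=0: █
r1=1: ██
r2=10: █_█
r3=11: ████
r4=100: █___█
r5=101: ██__██
r6=110: █_█_█_█
r7=111: ████████
r8=1000: █_______█
r9=1001: ██______██
r10=1010: █_█_____█_█
r11=1011: ████____████
r12=1100: █___█___█___█
r13=1101: ██__██__██__██
r14=1110: █_█_█_█_█_█_█_█
r15=1111: ████████████████
r16=10000: █_______________█
r17=10001: ██______________██
r18=10010: █_█_____________█_█
r19=10011: ████____________████
r20=10100: █___█___________█___█
r21=10101: ██__██__________██__██
r22=10110: █_█_█_█_________█_█_█_█
r23=10111: ████████________████████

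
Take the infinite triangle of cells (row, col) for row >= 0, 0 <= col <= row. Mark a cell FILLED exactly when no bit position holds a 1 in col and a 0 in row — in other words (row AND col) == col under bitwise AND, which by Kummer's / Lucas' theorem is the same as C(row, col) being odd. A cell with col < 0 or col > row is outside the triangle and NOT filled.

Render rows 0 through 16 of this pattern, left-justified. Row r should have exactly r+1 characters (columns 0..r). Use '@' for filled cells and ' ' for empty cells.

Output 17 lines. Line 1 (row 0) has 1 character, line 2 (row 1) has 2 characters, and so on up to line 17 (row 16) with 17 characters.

r0=0: @
r1=1: @@
r2=10: @ @
r3=11: @@@@
r4=100: @   @
r5=101: @@  @@
r6=110: @ @ @ @
r7=111: @@@@@@@@
r8=1000: @       @
r9=1001: @@      @@
r10=1010: @ @     @ @
r11=1011: @@@@    @@@@
r12=1100: @   @   @   @
r13=1101: @@  @@  @@  @@
r14=1110: @ @ @ @ @ @ @ @
r15=1111: @@@@@@@@@@@@@@@@
r16=10000: @               @

Answer: @
@@
@ @
@@@@
@   @
@@  @@
@ @ @ @
@@@@@@@@
@       @
@@      @@
@ @     @ @
@@@@    @@@@
@   @   @   @
@@  @@  @@  @@
@ @ @ @ @ @ @ @
@@@@@@@@@@@@@@@@
@               @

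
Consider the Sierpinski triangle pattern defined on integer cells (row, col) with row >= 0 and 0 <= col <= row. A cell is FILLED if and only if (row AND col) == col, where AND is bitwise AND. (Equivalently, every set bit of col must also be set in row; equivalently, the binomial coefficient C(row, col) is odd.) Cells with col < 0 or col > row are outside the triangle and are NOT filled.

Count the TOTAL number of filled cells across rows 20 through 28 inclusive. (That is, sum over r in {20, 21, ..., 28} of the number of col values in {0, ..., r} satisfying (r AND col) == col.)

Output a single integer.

Answer: 80

Derivation:
r20=10100 pc2: +4 =4
r21=10101 pc3: +8 =12
r22=10110 pc3: +8 =20
r23=10111 pc4: +16 =36
r24=11000 pc2: +4 =40
r25=11001 pc3: +8 =48
r26=11010 pc3: +8 =56
r27=11011 pc4: +16 =72
r28=11100 pc3: +8 =80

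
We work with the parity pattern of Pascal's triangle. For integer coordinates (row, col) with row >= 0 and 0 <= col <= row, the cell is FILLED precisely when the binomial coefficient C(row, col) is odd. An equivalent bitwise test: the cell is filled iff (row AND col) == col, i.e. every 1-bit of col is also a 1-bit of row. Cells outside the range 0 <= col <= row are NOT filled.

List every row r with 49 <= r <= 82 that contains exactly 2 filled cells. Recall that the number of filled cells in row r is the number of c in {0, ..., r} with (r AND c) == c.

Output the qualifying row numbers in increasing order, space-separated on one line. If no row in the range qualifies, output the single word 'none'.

Row r has 2^popcount(r) filled cells, so we need popcount(r) = log2(2) = 1.
Scan r = 49..82 and keep those with exactly 1 one-bits:
r=49=110001 popcount=3 -> skip
r=50=110010 popcount=3 -> skip
r=51=110011 popcount=4 -> skip
r=52=110100 popcount=3 -> skip
r=53=110101 popcount=4 -> skip
r=54=110110 popcount=4 -> skip
r=55=110111 popcount=5 -> skip
r=56=111000 popcount=3 -> skip
r=57=111001 popcount=4 -> skip
r=58=111010 popcount=4 -> skip
r=59=111011 popcount=5 -> skip
r=60=111100 popcount=4 -> skip
r=61=111101 popcount=5 -> skip
r=62=111110 popcount=5 -> skip
r=63=111111 popcount=6 -> skip
r=64=1000000 popcount=1 -> KEEP
r=65=1000001 popcount=2 -> skip
r=66=1000010 popcount=2 -> skip
r=67=1000011 popcount=3 -> skip
r=68=1000100 popcount=2 -> skip
r=69=1000101 popcount=3 -> skip
r=70=1000110 popcount=3 -> skip
r=71=1000111 popcount=4 -> skip
r=72=1001000 popcount=2 -> skip
r=73=1001001 popcount=3 -> skip
r=74=1001010 popcount=3 -> skip
r=75=1001011 popcount=4 -> skip
r=76=1001100 popcount=3 -> skip
r=77=1001101 popcount=4 -> skip
r=78=1001110 popcount=4 -> skip
r=79=1001111 popcount=5 -> skip
r=80=1010000 popcount=2 -> skip
r=81=1010001 popcount=3 -> skip
r=82=1010010 popcount=3 -> skip
Kept rows: 64

Answer: 64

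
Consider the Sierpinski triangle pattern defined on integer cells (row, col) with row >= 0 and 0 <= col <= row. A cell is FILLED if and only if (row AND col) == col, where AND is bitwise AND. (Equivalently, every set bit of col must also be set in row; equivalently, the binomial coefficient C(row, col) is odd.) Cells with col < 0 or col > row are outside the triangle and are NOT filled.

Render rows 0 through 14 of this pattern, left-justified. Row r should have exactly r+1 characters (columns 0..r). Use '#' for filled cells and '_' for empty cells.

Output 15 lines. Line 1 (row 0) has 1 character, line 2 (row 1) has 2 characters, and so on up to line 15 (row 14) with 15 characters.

r0=0: #
r1=1: ##
r2=10: #_#
r3=11: ####
r4=100: #___#
r5=101: ##__##
r6=110: #_#_#_#
r7=111: ########
r8=1000: #_______#
r9=1001: ##______##
r10=1010: #_#_____#_#
r11=1011: ####____####
r12=1100: #___#___#___#
r13=1101: ##__##__##__##
r14=1110: #_#_#_#_#_#_#_#

Answer: #
##
#_#
####
#___#
##__##
#_#_#_#
########
#_______#
##______##
#_#_____#_#
####____####
#___#___#___#
##__##__##__##
#_#_#_#_#_#_#_#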